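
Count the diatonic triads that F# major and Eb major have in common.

0

Diatonic triads of F# major: F# major (I), G# minor (ii), A# minor (iii), B major (IV), C# major (V), D# minor (vi), E# diminished (vii°).
Diatonic triads of Eb major: Eb major (I), F minor (ii), G minor (iii), Ab major (IV), Bb major (V), C minor (vi), D diminished (vii°).
No triad has the same root and quality in both keys.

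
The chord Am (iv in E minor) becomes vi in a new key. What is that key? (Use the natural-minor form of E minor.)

C major

The numeral vi denotes a minor triad on scale degree 6. With A on degree 6, the tonic of the new key is C.
Degree 6 carries a minor triad in major keys, so the destination is C major.
Check: the diatonic triads of C major are C (I), Dm (ii), Em (iii), F (IV), G (V), Am (vi), Bdim (vii°) — Am is indeed vi.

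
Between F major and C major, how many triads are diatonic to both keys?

Diatonic triads of F major: F (I), Gm (ii), Am (iii), Bb (IV), C (V), Dm (vi), Edim (vii°).
Diatonic triads of C major: C (I), Dm (ii), Em (iii), F (IV), G (V), Am (vi), Bdim (vii°).
Matching root and quality in both lists: F, Am, C, Dm.
That gives 4 common triads.

4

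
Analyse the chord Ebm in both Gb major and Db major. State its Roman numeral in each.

vi in Gb major; ii in Db major

The scale of Gb major is Gb Ab Bb Cb Db Eb F; Eb is degree 6, and the triad built there (Eb-Gb-Bb) is minor, so it is vi.
The scale of Db major is Db Eb F Gb Ab Bb C; Eb is degree 2, and the triad built there (Eb-Gb-Bb) is minor, so it is ii.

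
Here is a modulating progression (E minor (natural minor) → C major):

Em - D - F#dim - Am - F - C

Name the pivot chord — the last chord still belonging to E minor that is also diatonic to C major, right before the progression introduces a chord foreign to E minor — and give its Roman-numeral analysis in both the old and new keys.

Chords diatonic to E minor: Em, F#dim, G, Am, Bm, C, D.
Reading the progression, the first chord not in that set is F, so the modulation leaves E minor there.
The chord immediately before F is Am, which is diatonic to both keys: iv in E minor and vi in C major.

Am — iv in E minor, vi in C major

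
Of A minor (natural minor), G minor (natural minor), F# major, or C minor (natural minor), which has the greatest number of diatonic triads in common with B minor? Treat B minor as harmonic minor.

A minor

Triads of B minor (harmonic minor): B minor (i), C# diminished (ii°), D augmented (III+), E minor (iv), F# major (V), G major (VI), A# diminished (vii°).
A minor (natural minor) shares 2: Em, G.
G minor (natural minor) shares 0: none.
F# major shares 1: F#.
C minor (natural minor) shares 0: none.
The most common triads (2) are shared with A minor.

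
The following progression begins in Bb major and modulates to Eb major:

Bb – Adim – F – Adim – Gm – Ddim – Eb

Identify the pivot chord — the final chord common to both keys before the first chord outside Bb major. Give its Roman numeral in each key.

Gm — vi in Bb major, iii in Eb major

Chords diatonic to Bb major: Bb, Cm, Dm, Eb, F, Gm, Adim.
Reading the progression, the first chord not in that set is Ddim, so the modulation leaves Bb major there.
The chord immediately before Ddim is Gm, which is diatonic to both keys: vi in Bb major and iii in Eb major.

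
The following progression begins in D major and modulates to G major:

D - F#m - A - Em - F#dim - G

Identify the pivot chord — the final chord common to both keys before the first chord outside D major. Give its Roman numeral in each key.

Em — ii in D major, vi in G major

Chords diatonic to D major: D, Em, F#m, G, A, Bm, C#dim.
Reading the progression, the first chord not in that set is F#dim, so the modulation leaves D major there.
The chord immediately before F#dim is Em, which is diatonic to both keys: ii in D major and vi in G major.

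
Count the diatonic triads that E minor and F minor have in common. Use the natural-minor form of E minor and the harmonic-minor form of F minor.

Diatonic triads of E minor (natural minor): E minor (i), F# diminished (ii°), G major (III), A minor (iv), B minor (v), C major (VI), D major (VII).
Diatonic triads of F minor (harmonic minor): F minor (i), G diminished (ii°), Ab augmented (III+), Bb minor (iv), C major (V), Db major (VI), E diminished (vii°).
Matching root and quality in both lists: C major.
That gives 1 common triad.

1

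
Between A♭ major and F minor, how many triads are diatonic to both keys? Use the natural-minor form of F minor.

7

Diatonic triads of A♭ major: A♭ (I), B♭m (ii), Cm (iii), D♭ (IV), E♭ (V), Fm (vi), Gdim (vii°).
Diatonic triads of F minor (natural minor): Fm (i), Gdim (ii°), A♭ (III), B♭m (iv), Cm (v), D♭ (VI), E♭ (VII).
Matching root and quality in both lists: A♭, B♭m, Cm, D♭, E♭, Fm, Gdim.
That gives 7 common triads.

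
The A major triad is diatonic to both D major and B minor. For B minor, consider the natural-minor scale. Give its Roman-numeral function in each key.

V in D major; VII in B minor

The scale of D major is D E F♯ G A B C♯; A is degree 5, and the triad built there (A-C♯-E) is major, so it is V.
The scale of B minor (natural minor) is B C♯ D E F♯ G A; A is degree 7, and the triad built there (A-C♯-E) is major, so it is VII.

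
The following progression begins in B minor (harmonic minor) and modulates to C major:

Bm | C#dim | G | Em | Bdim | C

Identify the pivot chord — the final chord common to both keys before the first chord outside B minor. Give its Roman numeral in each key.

Chords diatonic to B minor: Bm, C#dim, Daug, Em, F#, G, A#dim.
Reading the progression, the first chord not in that set is Bdim, so the modulation leaves B minor there.
The chord immediately before Bdim is Em, which is diatonic to both keys: iv in B minor and iii in C major.

Em — iv in B minor, iii in C major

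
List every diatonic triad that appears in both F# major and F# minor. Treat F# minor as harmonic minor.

C#, E#dim

Triads in F# major: F# (I), G#m (ii), A#m (iii), B (IV), C# (V), D#m (vi), E#dim (vii°).
Triads in F# minor (harmonic minor): F#m (i), G#dim (ii°), Aaug (III+), Bm (iv), C# (V), D (VI), E#dim (vii°).
Shared triads with their functions: C# (V in F# major, V in F# minor); E#dim (vii° in F# major, vii° in F# minor).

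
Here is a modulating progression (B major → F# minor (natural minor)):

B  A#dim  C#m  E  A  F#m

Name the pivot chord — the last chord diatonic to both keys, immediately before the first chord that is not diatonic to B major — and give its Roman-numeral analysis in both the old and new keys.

Chords diatonic to B major: B, C#m, D#m, E, F#, G#m, A#dim.
Reading the progression, the first chord not in that set is A, so the modulation leaves B major there.
The chord immediately before A is E, which is diatonic to both keys: IV in B major and VII in F# minor.

E — IV in B major, VII in F# minor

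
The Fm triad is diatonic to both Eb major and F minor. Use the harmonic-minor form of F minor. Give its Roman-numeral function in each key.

The scale of Eb major is Eb F G Ab Bb C D; F is degree 2, and the triad built there (F-Ab-C) is minor, so it is ii.
The scale of F minor (harmonic minor) is F G Ab Bb C Db E; F is degree 1, and the triad built there (F-Ab-C) is minor, so it is i.

ii in Eb major; i in F minor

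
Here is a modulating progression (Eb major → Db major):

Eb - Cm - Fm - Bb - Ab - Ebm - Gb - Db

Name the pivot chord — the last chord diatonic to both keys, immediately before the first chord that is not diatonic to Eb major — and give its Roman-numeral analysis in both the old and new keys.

Chords diatonic to Eb major: Eb, Fm, Gm, Ab, Bb, Cm, Ddim.
Reading the progression, the first chord not in that set is Ebm, so the modulation leaves Eb major there.
The chord immediately before Ebm is Ab, which is diatonic to both keys: IV in Eb major and V in Db major.

Ab — IV in Eb major, V in Db major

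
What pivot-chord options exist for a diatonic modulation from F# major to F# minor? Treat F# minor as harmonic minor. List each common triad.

Triads in F# major: F# major (I), G# minor (ii), A# minor (iii), B major (IV), C# major (V), D# minor (vi), E# diminished (vii°).
Triads in F# minor (harmonic minor): F# minor (i), G# diminished (ii°), A augmented (III+), B minor (iv), C# major (V), D major (VI), E# diminished (vii°).
Shared triads with their functions: C# major (V in F# major, V in F# minor); E# diminished (vii° in F# major, vii° in F# minor).

C#, E#dim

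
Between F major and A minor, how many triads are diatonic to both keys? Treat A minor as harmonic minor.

3

Diatonic triads of F major: F (I), Gm (ii), Am (iii), Bb (IV), C (V), Dm (vi), Edim (vii°).
Diatonic triads of A minor (harmonic minor): Am (i), Bdim (ii°), Caug (III+), Dm (iv), E (V), F (VI), G#dim (vii°).
Matching root and quality in both lists: F, Am, Dm.
That gives 3 common triads.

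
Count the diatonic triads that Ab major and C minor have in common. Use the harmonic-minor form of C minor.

3

Diatonic triads of Ab major: Ab (I), Bbm (ii), Cm (iii), Db (IV), Eb (V), Fm (vi), Gdim (vii°).
Diatonic triads of C minor (harmonic minor): Cm (i), Ddim (ii°), Ebaug (III+), Fm (iv), G (V), Ab (VI), Bdim (vii°).
Matching root and quality in both lists: Ab, Cm, Fm.
That gives 3 common triads.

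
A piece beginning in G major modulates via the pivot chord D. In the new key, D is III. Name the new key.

The numeral III denotes a major triad on scale degree 3. With D on degree 3, the tonic of the new key is B.
Degree 3 carries a major triad in natural-minor keys, so the destination is B minor.
Check: the diatonic triads of B minor (natural minor) are Bm (i), C#dim (ii°), D (III), Em (iv), F#m (v), G (VI), A (VII) — D is indeed III.

B minor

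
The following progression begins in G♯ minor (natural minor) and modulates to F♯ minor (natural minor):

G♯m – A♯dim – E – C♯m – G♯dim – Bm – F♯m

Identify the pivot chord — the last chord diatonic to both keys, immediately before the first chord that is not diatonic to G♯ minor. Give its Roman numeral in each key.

Chords diatonic to G♯ minor: G♯m, A♯dim, B, C♯m, D♯m, E, F♯.
Reading the progression, the first chord not in that set is G♯dim, so the modulation leaves G♯ minor there.
The chord immediately before G♯dim is C♯m, which is diatonic to both keys: iv in G♯ minor and v in F♯ minor.

C♯m — iv in G♯ minor, v in F♯ minor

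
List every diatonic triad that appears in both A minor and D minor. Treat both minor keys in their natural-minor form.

Triads in A minor (natural minor): A minor (i), B diminished (ii°), C major (III), D minor (iv), E minor (v), F major (VI), G major (VII).
Triads in D minor (natural minor): D minor (i), E diminished (ii°), F major (III), G minor (iv), A minor (v), Bb major (VI), C major (VII).
Shared triads with their functions: A minor (i in A minor, v in D minor); C major (III in A minor, VII in D minor); D minor (iv in A minor, i in D minor); F major (VI in A minor, III in D minor).

Am, C, Dm, F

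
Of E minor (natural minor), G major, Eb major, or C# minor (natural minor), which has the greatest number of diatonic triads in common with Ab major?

Triads of Ab major: Ab (I), Bbm (ii), Cm (iii), Db (IV), Eb (V), Fm (vi), Gdim (vii°).
E minor (natural minor) shares 0: none.
G major shares 0: none.
Eb major shares 4: Ab, Cm, Eb, Fm.
C# minor (natural minor) shares 0: none.
The most common triads (4) are shared with Eb major.

Eb major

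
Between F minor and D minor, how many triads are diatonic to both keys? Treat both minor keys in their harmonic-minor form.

Diatonic triads of F minor (harmonic minor): F minor (i), G diminished (ii°), A♭ augmented (III+), B♭ minor (iv), C major (V), D♭ major (VI), E diminished (vii°).
Diatonic triads of D minor (harmonic minor): D minor (i), E diminished (ii°), F augmented (III+), G minor (iv), A major (V), B♭ major (VI), C♯ diminished (vii°).
Matching root and quality in both lists: E diminished.
That gives 1 common triad.

1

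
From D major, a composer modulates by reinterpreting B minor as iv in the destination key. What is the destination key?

F# minor

The numeral iv denotes a minor triad on scale degree 4. With B on degree 4, the tonic of the new key is F#.
Degree 4 carries a minor triad in minor keys, so the destination is F# minor.
Check: the diatonic triads of F# minor (natural minor) are F#m (i), G#dim (ii°), A (III), Bm (iv), C#m (v), D (VI), E (VII) — B minor is indeed iv.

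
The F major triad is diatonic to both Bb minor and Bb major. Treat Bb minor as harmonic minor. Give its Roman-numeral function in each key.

V in Bb minor; V in Bb major

The scale of Bb minor (harmonic minor) is Bb C Db Eb F Gb A; F is degree 5, and the triad built there (F-A-C) is major, so it is V.
The scale of Bb major is Bb C D Eb F G A; F is degree 5, and the triad built there (F-A-C) is major, so it is V.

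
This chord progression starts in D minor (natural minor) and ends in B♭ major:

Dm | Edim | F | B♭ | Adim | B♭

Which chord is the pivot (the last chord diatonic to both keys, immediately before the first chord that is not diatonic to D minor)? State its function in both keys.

Chords diatonic to D minor: Dm, Edim, F, Gm, Am, B♭, C.
Reading the progression, the first chord not in that set is Adim, so the modulation leaves D minor there.
The chord immediately before Adim is B♭, which is diatonic to both keys: VI in D minor and I in B♭ major.

B♭ — VI in D minor, I in B♭ major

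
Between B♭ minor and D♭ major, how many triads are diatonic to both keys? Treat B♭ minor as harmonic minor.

4

Diatonic triads of B♭ minor (harmonic minor): B♭m (i), Cdim (ii°), D♭aug (III+), E♭m (iv), F (V), G♭ (VI), Adim (vii°).
Diatonic triads of D♭ major: D♭ (I), E♭m (ii), Fm (iii), G♭ (IV), A♭ (V), B♭m (vi), Cdim (vii°).
Matching root and quality in both lists: B♭m, Cdim, E♭m, G♭.
That gives 4 common triads.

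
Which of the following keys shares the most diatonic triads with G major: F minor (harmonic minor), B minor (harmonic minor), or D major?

Triads of G major: G major (I), A minor (ii), B minor (iii), C major (IV), D major (V), E minor (vi), F# diminished (vii°).
F minor (harmonic minor) shares 1: C.
B minor (harmonic minor) shares 3: G, Bm, Em.
D major shares 4: G, Bm, D, Em.
The most common triads (4) are shared with D major.

D major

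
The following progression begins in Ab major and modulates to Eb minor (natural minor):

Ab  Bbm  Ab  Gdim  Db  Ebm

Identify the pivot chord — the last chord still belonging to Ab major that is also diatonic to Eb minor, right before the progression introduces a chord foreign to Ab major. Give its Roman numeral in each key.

Chords diatonic to Ab major: Ab, Bbm, Cm, Db, Eb, Fm, Gdim.
Reading the progression, the first chord not in that set is Ebm, so the modulation leaves Ab major there.
The chord immediately before Ebm is Db, which is diatonic to both keys: IV in Ab major and VII in Eb minor.

Db — IV in Ab major, VII in Eb minor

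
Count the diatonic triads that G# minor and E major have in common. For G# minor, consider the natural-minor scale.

4

Diatonic triads of G# minor (natural minor): G# minor (i), A# diminished (ii°), B major (III), C# minor (iv), D# minor (v), E major (VI), F# major (VII).
Diatonic triads of E major: E major (I), F# minor (ii), G# minor (iii), A major (IV), B major (V), C# minor (vi), D# diminished (vii°).
Matching root and quality in both lists: G# minor, B major, C# minor, E major.
That gives 4 common triads.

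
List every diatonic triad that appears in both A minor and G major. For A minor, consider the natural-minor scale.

Am, C, Em, G

Triads in A minor (natural minor): Am (i), Bdim (ii°), C (III), Dm (iv), Em (v), F (VI), G (VII).
Triads in G major: G (I), Am (ii), Bm (iii), C (IV), D (V), Em (vi), F#dim (vii°).
Shared triads with their functions: Am (i in A minor, ii in G major); C (III in A minor, IV in G major); Em (v in A minor, vi in G major); G (VII in A minor, I in G major).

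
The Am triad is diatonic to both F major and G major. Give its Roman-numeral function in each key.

iii in F major; ii in G major

The scale of F major is F G A Bb C D E; A is degree 3, and the triad built there (A-C-E) is minor, so it is iii.
The scale of G major is G A B C D E F#; A is degree 2, and the triad built there (A-C-E) is minor, so it is ii.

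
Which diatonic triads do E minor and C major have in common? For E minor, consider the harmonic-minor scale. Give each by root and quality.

Triads in E minor (harmonic minor): E minor (i), F# diminished (ii°), G augmented (III+), A minor (iv), B major (V), C major (VI), D# diminished (vii°).
Triads in C major: C major (I), D minor (ii), E minor (iii), F major (IV), G major (V), A minor (vi), B diminished (vii°).
Shared triads with their functions: E minor (i in E minor, iii in C major); A minor (iv in E minor, vi in C major); C major (VI in E minor, I in C major).

Em, Am, C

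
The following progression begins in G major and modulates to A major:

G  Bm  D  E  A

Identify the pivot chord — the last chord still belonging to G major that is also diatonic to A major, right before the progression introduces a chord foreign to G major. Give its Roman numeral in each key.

D — V in G major, IV in A major

Chords diatonic to G major: G, Am, Bm, C, D, Em, F#dim.
Reading the progression, the first chord not in that set is E, so the modulation leaves G major there.
The chord immediately before E is D, which is diatonic to both keys: V in G major and IV in A major.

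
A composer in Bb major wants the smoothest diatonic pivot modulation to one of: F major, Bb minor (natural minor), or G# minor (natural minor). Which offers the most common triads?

F major

Triads of Bb major: Bb major (I), C minor (ii), D minor (iii), Eb major (IV), F major (V), G minor (vi), A diminished (vii°).
F major shares 4: Bb, Dm, F, Gm.
Bb minor (natural minor) shares 0: none.
G# minor (natural minor) shares 0: none.
The most common triads (4) are shared with F major.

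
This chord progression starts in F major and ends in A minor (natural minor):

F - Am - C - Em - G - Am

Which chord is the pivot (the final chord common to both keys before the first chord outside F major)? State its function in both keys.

Chords diatonic to F major: F, Gm, Am, Bb, C, Dm, Edim.
Reading the progression, the first chord not in that set is Em, so the modulation leaves F major there.
The chord immediately before Em is C, which is diatonic to both keys: V in F major and III in A minor.

C — V in F major, III in A minor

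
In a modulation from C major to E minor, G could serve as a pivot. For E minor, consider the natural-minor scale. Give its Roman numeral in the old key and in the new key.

V in C major; III in E minor

The scale of C major is C D E F G A B; G is degree 5, and the triad built there (G-B-D) is major, so it is V.
The scale of E minor (natural minor) is E F# G A B C D; G is degree 3, and the triad built there (G-B-D) is major, so it is III.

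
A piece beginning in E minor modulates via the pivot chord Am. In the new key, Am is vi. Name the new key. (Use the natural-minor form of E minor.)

C major

The numeral vi denotes a minor triad on scale degree 6. With A on degree 6, the tonic of the new key is C.
Degree 6 carries a minor triad in major keys, so the destination is C major.
Check: the diatonic triads of C major are C (I), Dm (ii), Em (iii), F (IV), G (V), Am (vi), Bdim (vii°) — Am is indeed vi.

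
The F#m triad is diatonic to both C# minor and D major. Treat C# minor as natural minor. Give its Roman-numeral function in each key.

The scale of C# minor (natural minor) is C# D# E F# G# A B; F# is degree 4, and the triad built there (F#-A-C#) is minor, so it is iv.
The scale of D major is D E F# G A B C#; F# is degree 3, and the triad built there (F#-A-C#) is minor, so it is iii.

iv in C# minor; iii in D major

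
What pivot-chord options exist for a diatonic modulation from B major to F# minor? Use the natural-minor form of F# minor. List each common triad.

Triads in B major: B major (I), C# minor (ii), D# minor (iii), E major (IV), F# major (V), G# minor (vi), A# diminished (vii°).
Triads in F# minor (natural minor): F# minor (i), G# diminished (ii°), A major (III), B minor (iv), C# minor (v), D major (VI), E major (VII).
Shared triads with their functions: C# minor (ii in B major, v in F# minor); E major (IV in B major, VII in F# minor).

C#m, E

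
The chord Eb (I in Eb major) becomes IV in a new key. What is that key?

Bb major

The numeral IV denotes a major triad on scale degree 4. With Eb on degree 4, the tonic of the new key is Bb.
Degree 4 carries a major triad in major keys, so the destination is Bb major.
Check: the diatonic triads of Bb major are Bb (I), Cm (ii), Dm (iii), Eb (IV), F (V), Gm (vi), Adim (vii°) — Eb is indeed IV.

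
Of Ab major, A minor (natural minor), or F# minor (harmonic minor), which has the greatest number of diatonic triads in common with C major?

Triads of C major: C (I), Dm (ii), Em (iii), F (IV), G (V), Am (vi), Bdim (vii°).
Ab major shares 0: none.
A minor (natural minor) shares 7: C, Dm, Em, F, G, Am, Bdim.
F# minor (harmonic minor) shares 0: none.
The most common triads (7) are shared with A minor.

A minor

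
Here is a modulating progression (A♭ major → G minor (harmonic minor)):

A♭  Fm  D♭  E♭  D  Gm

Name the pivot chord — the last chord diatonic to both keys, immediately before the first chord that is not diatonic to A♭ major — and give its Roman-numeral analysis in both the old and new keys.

E♭ — V in A♭ major, VI in G minor

Chords diatonic to A♭ major: A♭, B♭m, Cm, D♭, E♭, Fm, Gdim.
Reading the progression, the first chord not in that set is D, so the modulation leaves A♭ major there.
The chord immediately before D is E♭, which is diatonic to both keys: V in A♭ major and VI in G minor.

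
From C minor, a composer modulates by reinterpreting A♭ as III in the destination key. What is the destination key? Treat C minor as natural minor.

F minor

The numeral III denotes a major triad on scale degree 3. With A♭ on degree 3, the tonic of the new key is F.
Degree 3 carries a major triad in natural-minor keys, so the destination is F minor.
Check: the diatonic triads of F minor (natural minor) are Fm (i), Gdim (ii°), A♭ (III), B♭m (iv), Cm (v), D♭ (VI), E♭ (VII) — A♭ is indeed III.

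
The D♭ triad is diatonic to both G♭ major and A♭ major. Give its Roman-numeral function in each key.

The scale of G♭ major is G♭ A♭ B♭ C♭ D♭ E♭ F; D♭ is degree 5, and the triad built there (D♭-F-A♭) is major, so it is V.
The scale of A♭ major is A♭ B♭ C D♭ E♭ F G; D♭ is degree 4, and the triad built there (D♭-F-A♭) is major, so it is IV.

V in G♭ major; IV in A♭ major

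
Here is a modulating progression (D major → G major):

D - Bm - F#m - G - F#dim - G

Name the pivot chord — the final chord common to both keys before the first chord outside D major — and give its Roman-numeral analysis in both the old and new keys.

G — IV in D major, I in G major

Chords diatonic to D major: D, Em, F#m, G, A, Bm, C#dim.
Reading the progression, the first chord not in that set is F#dim, so the modulation leaves D major there.
The chord immediately before F#dim is G, which is diatonic to both keys: IV in D major and I in G major.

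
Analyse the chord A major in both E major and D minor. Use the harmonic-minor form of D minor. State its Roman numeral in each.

The scale of E major is E F# G# A B C# D#; A is degree 4, and the triad built there (A-C#-E) is major, so it is IV.
The scale of D minor (harmonic minor) is D E F G A Bb C#; A is degree 5, and the triad built there (A-C#-E) is major, so it is V.

IV in E major; V in D minor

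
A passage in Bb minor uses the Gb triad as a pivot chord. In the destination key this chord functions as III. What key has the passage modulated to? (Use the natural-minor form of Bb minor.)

The numeral III denotes a major triad on scale degree 3. With Gb on degree 3, the tonic of the new key is Eb.
Degree 3 carries a major triad in natural-minor keys, so the destination is Eb minor.
Check: the diatonic triads of Eb minor (natural minor) are Ebm (i), Fdim (ii°), Gb (III), Abm (iv), Bbm (v), Cb (VI), Db (VII) — Gb is indeed III.

Eb minor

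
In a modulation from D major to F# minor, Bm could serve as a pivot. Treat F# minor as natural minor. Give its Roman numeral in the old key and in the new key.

vi in D major; iv in F# minor

The scale of D major is D E F# G A B C#; B is degree 6, and the triad built there (B-D-F#) is minor, so it is vi.
The scale of F# minor (natural minor) is F# G# A B C# D E; B is degree 4, and the triad built there (B-D-F#) is minor, so it is iv.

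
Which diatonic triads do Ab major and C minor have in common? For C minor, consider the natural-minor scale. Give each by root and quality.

Triads in Ab major: Ab major (I), Bb minor (ii), C minor (iii), Db major (IV), Eb major (V), F minor (vi), G diminished (vii°).
Triads in C minor (natural minor): C minor (i), D diminished (ii°), Eb major (III), F minor (iv), G minor (v), Ab major (VI), Bb major (VII).
Shared triads with their functions: Ab major (I in Ab major, VI in C minor); C minor (iii in Ab major, i in C minor); Eb major (V in Ab major, III in C minor); F minor (vi in Ab major, iv in C minor).

Ab, Cm, Eb, Fm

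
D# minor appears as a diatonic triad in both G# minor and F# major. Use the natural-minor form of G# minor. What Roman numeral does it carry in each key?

The scale of G# minor (natural minor) is G# A# B C# D# E F#; D# is degree 5, and the triad built there (D#-F#-A#) is minor, so it is v.
The scale of F# major is F# G# A# B C# D# E#; D# is degree 6, and the triad built there (D#-F#-A#) is minor, so it is vi.

v in G# minor; vi in F# major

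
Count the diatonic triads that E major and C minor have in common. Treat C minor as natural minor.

0

Diatonic triads of E major: E (I), F#m (ii), G#m (iii), A (IV), B (V), C#m (vi), D#dim (vii°).
Diatonic triads of C minor (natural minor): Cm (i), Ddim (ii°), Eb (III), Fm (iv), Gm (v), Ab (VI), Bb (VII).
No triad has the same root and quality in both keys.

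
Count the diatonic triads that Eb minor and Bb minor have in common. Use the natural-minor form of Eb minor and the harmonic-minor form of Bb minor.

Diatonic triads of Eb minor (natural minor): Ebm (i), Fdim (ii°), Gb (III), Abm (iv), Bbm (v), Cb (VI), Db (VII).
Diatonic triads of Bb minor (harmonic minor): Bbm (i), Cdim (ii°), Dbaug (III+), Ebm (iv), F (V), Gb (VI), Adim (vii°).
Matching root and quality in both lists: Ebm, Gb, Bbm.
That gives 3 common triads.

3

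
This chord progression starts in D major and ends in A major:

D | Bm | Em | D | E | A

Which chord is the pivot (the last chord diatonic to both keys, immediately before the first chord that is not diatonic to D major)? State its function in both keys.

D — I in D major, IV in A major

Chords diatonic to D major: D, Em, F#m, G, A, Bm, C#dim.
Reading the progression, the first chord not in that set is E, so the modulation leaves D major there.
The chord immediately before E is D, which is diatonic to both keys: I in D major and IV in A major.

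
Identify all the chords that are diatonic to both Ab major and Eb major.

Triads in Ab major: Ab major (I), Bb minor (ii), C minor (iii), Db major (IV), Eb major (V), F minor (vi), G diminished (vii°).
Triads in Eb major: Eb major (I), F minor (ii), G minor (iii), Ab major (IV), Bb major (V), C minor (vi), D diminished (vii°).
Shared triads with their functions: Ab major (I in Ab major, IV in Eb major); C minor (iii in Ab major, vi in Eb major); Eb major (V in Ab major, I in Eb major); F minor (vi in Ab major, ii in Eb major).

Ab, Cm, Eb, Fm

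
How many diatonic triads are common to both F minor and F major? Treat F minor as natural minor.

0

Diatonic triads of F minor (natural minor): Fm (i), Gdim (ii°), Ab (III), Bbm (iv), Cm (v), Db (VI), Eb (VII).
Diatonic triads of F major: F (I), Gm (ii), Am (iii), Bb (IV), C (V), Dm (vi), Edim (vii°).
No triad has the same root and quality in both keys.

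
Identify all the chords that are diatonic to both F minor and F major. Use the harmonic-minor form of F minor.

Triads in F minor (harmonic minor): F minor (i), G diminished (ii°), Ab augmented (III+), Bb minor (iv), C major (V), Db major (VI), E diminished (vii°).
Triads in F major: F major (I), G minor (ii), A minor (iii), Bb major (IV), C major (V), D minor (vi), E diminished (vii°).
Shared triads with their functions: C major (V in F minor, V in F major); E diminished (vii° in F minor, vii° in F major).

C, Edim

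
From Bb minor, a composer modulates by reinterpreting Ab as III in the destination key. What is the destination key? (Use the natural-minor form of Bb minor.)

The numeral III denotes a major triad on scale degree 3. With Ab on degree 3, the tonic of the new key is F.
Degree 3 carries a major triad in natural-minor keys, so the destination is F minor.
Check: the diatonic triads of F minor (natural minor) are Fm (i), Gdim (ii°), Ab (III), Bbm (iv), Cm (v), Db (VI), Eb (VII) — Ab is indeed III.

F minor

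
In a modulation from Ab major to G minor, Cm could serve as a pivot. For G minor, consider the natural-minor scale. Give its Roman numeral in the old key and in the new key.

The scale of Ab major is Ab Bb C Db Eb F G; C is degree 3, and the triad built there (C-Eb-G) is minor, so it is iii.
The scale of G minor (natural minor) is G A Bb C D Eb F; C is degree 4, and the triad built there (C-Eb-G) is minor, so it is iv.

iii in Ab major; iv in G minor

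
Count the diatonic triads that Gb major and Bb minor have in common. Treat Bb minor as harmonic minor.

3

Diatonic triads of Gb major: Gb (I), Abm (ii), Bbm (iii), Cb (IV), Db (V), Ebm (vi), Fdim (vii°).
Diatonic triads of Bb minor (harmonic minor): Bbm (i), Cdim (ii°), Dbaug (III+), Ebm (iv), F (V), Gb (VI), Adim (vii°).
Matching root and quality in both lists: Gb, Bbm, Ebm.
That gives 3 common triads.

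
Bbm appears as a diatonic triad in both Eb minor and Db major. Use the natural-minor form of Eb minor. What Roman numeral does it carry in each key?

v in Eb minor; vi in Db major

The scale of Eb minor (natural minor) is Eb F Gb Ab Bb Cb Db; Bb is degree 5, and the triad built there (Bb-Db-F) is minor, so it is v.
The scale of Db major is Db Eb F Gb Ab Bb C; Bb is degree 6, and the triad built there (Bb-Db-F) is minor, so it is vi.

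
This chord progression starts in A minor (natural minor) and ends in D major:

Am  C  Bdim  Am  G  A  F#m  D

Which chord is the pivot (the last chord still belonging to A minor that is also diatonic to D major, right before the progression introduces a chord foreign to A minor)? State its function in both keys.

G — VII in A minor, IV in D major

Chords diatonic to A minor: Am, Bdim, C, Dm, Em, F, G.
Reading the progression, the first chord not in that set is A, so the modulation leaves A minor there.
The chord immediately before A is G, which is diatonic to both keys: VII in A minor and IV in D major.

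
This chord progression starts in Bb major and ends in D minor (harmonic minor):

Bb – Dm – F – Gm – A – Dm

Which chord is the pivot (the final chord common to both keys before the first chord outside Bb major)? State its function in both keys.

Chords diatonic to Bb major: Bb, Cm, Dm, Eb, F, Gm, Adim.
Reading the progression, the first chord not in that set is A, so the modulation leaves Bb major there.
The chord immediately before A is Gm, which is diatonic to both keys: vi in Bb major and iv in D minor.

Gm — vi in Bb major, iv in D minor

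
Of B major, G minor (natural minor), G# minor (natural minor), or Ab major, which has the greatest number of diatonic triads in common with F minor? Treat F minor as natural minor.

Triads of F minor (natural minor): Fm (i), Gdim (ii°), Ab (III), Bbm (iv), Cm (v), Db (VI), Eb (VII).
B major shares 0: none.
G minor (natural minor) shares 2: Cm, Eb.
G# minor (natural minor) shares 0: none.
Ab major shares 7: Fm, Gdim, Ab, Bbm, Cm, Db, Eb.
The most common triads (7) are shared with Ab major.

Ab major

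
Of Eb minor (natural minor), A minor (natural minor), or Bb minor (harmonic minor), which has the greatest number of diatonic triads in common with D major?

Triads of D major: D (I), Em (ii), F#m (iii), G (IV), A (V), Bm (vi), C#dim (vii°).
Eb minor (natural minor) shares 0: none.
A minor (natural minor) shares 2: Em, G.
Bb minor (harmonic minor) shares 0: none.
The most common triads (2) are shared with A minor.

A minor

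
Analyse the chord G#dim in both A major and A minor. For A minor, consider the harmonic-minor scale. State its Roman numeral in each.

vii° in A major; vii° in A minor

The scale of A major is A B C# D E F# G#; G# is degree 7, and the triad built there (G#-B-D) is diminished, so it is vii°.
The scale of A minor (harmonic minor) is A B C D E F G#; G# is degree 7, and the triad built there (G#-B-D) is diminished, so it is vii°.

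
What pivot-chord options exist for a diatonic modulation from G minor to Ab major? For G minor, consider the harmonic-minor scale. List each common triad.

Triads in G minor (harmonic minor): G minor (i), A diminished (ii°), Bb augmented (III+), C minor (iv), D major (V), Eb major (VI), F# diminished (vii°).
Triads in Ab major: Ab major (I), Bb minor (ii), C minor (iii), Db major (IV), Eb major (V), F minor (vi), G diminished (vii°).
Shared triads with their functions: C minor (iv in G minor, iii in Ab major); Eb major (VI in G minor, V in Ab major).

Cm, Eb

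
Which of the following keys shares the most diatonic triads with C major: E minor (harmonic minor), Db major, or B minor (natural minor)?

E minor

Triads of C major: C major (I), D minor (ii), E minor (iii), F major (IV), G major (V), A minor (vi), B diminished (vii°).
E minor (harmonic minor) shares 3: C, Em, Am.
Db major shares 0: none.
B minor (natural minor) shares 2: Em, G.
The most common triads (3) are shared with E minor.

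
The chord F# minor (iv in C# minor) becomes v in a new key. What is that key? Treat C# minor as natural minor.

B minor

The numeral v denotes a minor triad on scale degree 5. With F# on degree 5, the tonic of the new key is B.
Degree 5 carries a minor triad in natural-minor keys, so the destination is B minor.
Check: the diatonic triads of B minor (natural minor) are Bm (i), C#dim (ii°), D (III), Em (iv), F#m (v), G (VI), A (VII) — F# minor is indeed v.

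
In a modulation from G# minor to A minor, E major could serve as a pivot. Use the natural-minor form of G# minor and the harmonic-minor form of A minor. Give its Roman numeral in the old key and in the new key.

The scale of G# minor (natural minor) is G# A# B C# D# E F#; E is degree 6, and the triad built there (E-G#-B) is major, so it is VI.
The scale of A minor (harmonic minor) is A B C D E F G#; E is degree 5, and the triad built there (E-G#-B) is major, so it is V.

VI in G# minor; V in A minor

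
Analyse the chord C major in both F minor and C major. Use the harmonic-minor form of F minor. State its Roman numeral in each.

The scale of F minor (harmonic minor) is F G Ab Bb C Db E; C is degree 5, and the triad built there (C-E-G) is major, so it is V.
The scale of C major is C D E F G A B; C is degree 1, and the triad built there (C-E-G) is major, so it is I.

V in F minor; I in C major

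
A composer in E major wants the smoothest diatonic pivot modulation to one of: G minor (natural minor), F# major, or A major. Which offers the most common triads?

A major

Triads of E major: E major (I), F# minor (ii), G# minor (iii), A major (IV), B major (V), C# minor (vi), D# diminished (vii°).
G minor (natural minor) shares 0: none.
F# major shares 2: G#m, B.
A major shares 4: E, F#m, A, C#m.
The most common triads (4) are shared with A major.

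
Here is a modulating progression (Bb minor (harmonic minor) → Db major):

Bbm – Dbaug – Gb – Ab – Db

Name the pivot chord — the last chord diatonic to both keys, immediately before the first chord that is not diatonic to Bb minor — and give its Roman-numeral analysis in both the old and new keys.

Chords diatonic to Bb minor: Bbm, Cdim, Dbaug, Ebm, F, Gb, Adim.
Reading the progression, the first chord not in that set is Ab, so the modulation leaves Bb minor there.
The chord immediately before Ab is Gb, which is diatonic to both keys: VI in Bb minor and IV in Db major.

Gb — VI in Bb minor, IV in Db major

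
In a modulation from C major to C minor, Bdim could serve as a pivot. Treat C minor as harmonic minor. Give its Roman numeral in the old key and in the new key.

vii° in C major; vii° in C minor

The scale of C major is C D E F G A B; B is degree 7, and the triad built there (B-D-F) is diminished, so it is vii°.
The scale of C minor (harmonic minor) is C D Eb F G Ab B; B is degree 7, and the triad built there (B-D-F) is diminished, so it is vii°.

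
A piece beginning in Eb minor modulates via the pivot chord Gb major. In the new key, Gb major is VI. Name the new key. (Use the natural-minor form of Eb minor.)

The numeral VI denotes a major triad on scale degree 6. With Gb on degree 6, the tonic of the new key is Bb.
Degree 6 carries a major triad in minor keys, so the destination is Bb minor.
Check: the diatonic triads of Bb minor (natural minor) are Bbm (i), Cdim (ii°), Db (III), Ebm (iv), Fm (v), Gb (VI), Ab (VII) — Gb major is indeed VI.

Bb minor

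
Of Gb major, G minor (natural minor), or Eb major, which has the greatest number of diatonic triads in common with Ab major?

Eb major

Triads of Ab major: Ab major (I), Bb minor (ii), C minor (iii), Db major (IV), Eb major (V), F minor (vi), G diminished (vii°).
Gb major shares 2: Bbm, Db.
G minor (natural minor) shares 2: Cm, Eb.
Eb major shares 4: Ab, Cm, Eb, Fm.
The most common triads (4) are shared with Eb major.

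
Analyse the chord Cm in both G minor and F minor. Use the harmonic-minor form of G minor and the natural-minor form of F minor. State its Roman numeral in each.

iv in G minor; v in F minor

The scale of G minor (harmonic minor) is G A Bb C D Eb F#; C is degree 4, and the triad built there (C-Eb-G) is minor, so it is iv.
The scale of F minor (natural minor) is F G Ab Bb C Db Eb; C is degree 5, and the triad built there (C-Eb-G) is minor, so it is v.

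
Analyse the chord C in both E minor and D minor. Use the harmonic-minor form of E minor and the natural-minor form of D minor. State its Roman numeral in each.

VI in E minor; VII in D minor

The scale of E minor (harmonic minor) is E F♯ G A B C D♯; C is degree 6, and the triad built there (C-E-G) is major, so it is VI.
The scale of D minor (natural minor) is D E F G A B♭ C; C is degree 7, and the triad built there (C-E-G) is major, so it is VII.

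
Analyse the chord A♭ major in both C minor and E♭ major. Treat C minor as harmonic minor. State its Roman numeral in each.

VI in C minor; IV in E♭ major

The scale of C minor (harmonic minor) is C D E♭ F G A♭ B; A♭ is degree 6, and the triad built there (A♭-C-E♭) is major, so it is VI.
The scale of E♭ major is E♭ F G A♭ B♭ C D; A♭ is degree 4, and the triad built there (A♭-C-E♭) is major, so it is IV.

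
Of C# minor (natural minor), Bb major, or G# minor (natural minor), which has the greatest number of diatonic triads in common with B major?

G# minor

Triads of B major: B (I), C#m (ii), D#m (iii), E (IV), F# (V), G#m (vi), A#dim (vii°).
C# minor (natural minor) shares 4: B, C#m, E, G#m.
Bb major shares 0: none.
G# minor (natural minor) shares 7: B, C#m, D#m, E, F#, G#m, A#dim.
The most common triads (7) are shared with G# minor.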